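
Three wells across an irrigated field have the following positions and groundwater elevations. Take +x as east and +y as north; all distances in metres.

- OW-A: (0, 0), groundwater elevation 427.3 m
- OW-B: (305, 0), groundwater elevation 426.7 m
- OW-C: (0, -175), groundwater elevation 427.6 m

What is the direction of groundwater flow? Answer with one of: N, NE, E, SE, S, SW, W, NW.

NE

∂h/∂x = (426.7 − 427.3) / (305 − 0) = -0.001967
∂h/∂y = (427.6 − 427.3) / (-175 − 0) = -0.001714
Flow = −∇h = (+0.001967 east, +0.001714 north), which points northeast.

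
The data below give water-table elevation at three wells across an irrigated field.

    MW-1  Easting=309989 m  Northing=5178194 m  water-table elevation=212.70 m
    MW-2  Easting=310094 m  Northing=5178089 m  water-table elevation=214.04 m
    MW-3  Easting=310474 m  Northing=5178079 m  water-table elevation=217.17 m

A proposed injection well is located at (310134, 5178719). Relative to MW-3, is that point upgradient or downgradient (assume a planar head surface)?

Differences from MW-1: to MW-2 (Δx, Δy, Δh) = (105, -105, +1.34); to MW-3 = (485, -115, +4.47).
Determinant of the coordinate differences = 105·(-115) − 485·(-105) = 38850.
∂h/∂x = [(+1.34)·(-115) − (+4.47)·(-105)] / 38850 = +0.008115
∂h/∂y = [105·(+4.47) − 485·(+1.34)] / 38850 = -0.004647
Head at (310134, 5178719) = 212.70 + (+0.008115)·(145) + (-0.004647)·(525) = 211.44 m.
That is lower than the 217.17 m at MW-3, so the point is downgradient.

downgradient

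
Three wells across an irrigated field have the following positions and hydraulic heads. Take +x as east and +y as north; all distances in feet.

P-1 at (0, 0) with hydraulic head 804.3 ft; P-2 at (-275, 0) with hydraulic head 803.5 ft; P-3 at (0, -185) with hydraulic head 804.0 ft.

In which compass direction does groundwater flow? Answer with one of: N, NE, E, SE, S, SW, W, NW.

∂h/∂x = (803.5 − 804.3) / (-275 − 0) = +0.002909
∂h/∂y = (804.0 − 804.3) / (-185 − 0) = +0.001622
Flow = −∇h = (-0.002909 east, -0.001622 north), which points southwest.

SW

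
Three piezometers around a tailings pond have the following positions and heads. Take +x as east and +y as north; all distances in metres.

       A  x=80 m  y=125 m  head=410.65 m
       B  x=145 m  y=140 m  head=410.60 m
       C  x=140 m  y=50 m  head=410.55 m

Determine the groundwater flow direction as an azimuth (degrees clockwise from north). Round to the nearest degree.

Three-point gradient (reference A): Δ to B = (65, 15, -0.05), Δ to C = (60, -75, -0.10).
∂h/∂x = -0.0009091, ∂h/∂y = +0.0006061 (det = -5775).
Flow direction (−∇h) has components (+0.0009091 E, -0.0006061 N).
Azimuth = atan2(E, N) = atan2(+0.0009091, -0.0006061) = 123.7° ≈ 124°.

124°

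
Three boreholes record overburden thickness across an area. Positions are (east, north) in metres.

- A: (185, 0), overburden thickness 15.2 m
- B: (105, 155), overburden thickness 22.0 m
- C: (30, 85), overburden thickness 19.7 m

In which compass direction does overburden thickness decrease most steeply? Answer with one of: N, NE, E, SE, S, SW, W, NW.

S

Taking A as reference: B−A = (-80, 155, +6.8); C−A = (-155, 85, +4.5).
Solve a·Δx + b·Δy = Δd: det = (-80)·85 − (-155)·155 = 17225.
∂d/∂x = [(+6.8)·85 − (+4.5)·155] / 17225 = -0.006938
∂d/∂y = [(-80)·(+4.5) − (-155)·(+6.8)] / 17225 = +0.04029
Steepest decrease is along −∇f = (+0.006938 E, -0.04029 N) → south.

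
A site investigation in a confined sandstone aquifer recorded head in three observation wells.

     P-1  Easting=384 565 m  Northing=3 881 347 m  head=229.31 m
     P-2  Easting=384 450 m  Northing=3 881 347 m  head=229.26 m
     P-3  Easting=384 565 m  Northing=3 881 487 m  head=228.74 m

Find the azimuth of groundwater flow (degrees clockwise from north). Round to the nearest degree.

∂h/∂x = (229.26 − 229.31) / (384450 − 384565) = +0.0004348
∂h/∂y = (228.74 − 229.31) / (3881487 − 3881347) = -0.004071
Flow direction (−∇h) has components (-0.0004348 E, +0.004071 N).
Azimuth = atan2(E, N) = atan2(-0.0004348, +0.004071) = 353.9° ≈ 354°.

354°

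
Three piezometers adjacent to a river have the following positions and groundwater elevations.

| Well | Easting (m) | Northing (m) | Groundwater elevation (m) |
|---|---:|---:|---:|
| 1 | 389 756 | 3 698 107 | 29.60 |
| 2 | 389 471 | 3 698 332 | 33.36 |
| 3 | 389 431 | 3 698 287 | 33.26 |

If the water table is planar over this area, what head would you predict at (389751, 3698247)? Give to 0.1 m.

Taking 1 as reference: 2−1 = (-285, 225, +3.76); 3−1 = (-325, 180, +3.66).
Solve a·Δx + b·Δy = Δh: det = (-285)·180 − (-325)·225 = 21825.
∂h/∂x = [(+3.76)·180 − (+3.66)·225] / 21825 = -0.006722
∂h/∂y = [(-285)·(+3.66) − (-325)·(+3.76)] / 21825 = +0.008197
h(389751, 3698247) = 29.60 + (-0.006722)·(-5) + (+0.008197)·(140) = 29.60 +0.034 +1.148 = 30.781 m.

30.8 m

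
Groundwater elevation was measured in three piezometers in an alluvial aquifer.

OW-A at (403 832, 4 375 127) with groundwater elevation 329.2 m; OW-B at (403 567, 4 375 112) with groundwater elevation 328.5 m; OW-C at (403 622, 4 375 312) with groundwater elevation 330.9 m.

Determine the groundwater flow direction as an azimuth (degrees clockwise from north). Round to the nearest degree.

190°

Three-point gradient (reference OW-A): Δ to OW-B = (-265, -15, -0.7), Δ to OW-C = (-210, 185, +1.7).
∂h/∂x = +0.001993, ∂h/∂y = +0.01145 (det = -52175).
Flow direction (−∇h) has components (-0.001993 E, -0.01145 N).
Azimuth = atan2(E, N) = atan2(-0.001993, -0.01145) = 189.9° ≈ 190°.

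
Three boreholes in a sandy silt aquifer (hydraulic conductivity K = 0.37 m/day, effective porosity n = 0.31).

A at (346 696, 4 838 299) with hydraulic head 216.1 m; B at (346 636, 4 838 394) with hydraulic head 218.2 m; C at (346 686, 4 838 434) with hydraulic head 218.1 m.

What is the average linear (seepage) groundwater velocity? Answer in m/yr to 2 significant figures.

8.3 m/yr

Taking A as reference: B−A = (-60, 95, +2.1); C−A = (-10, 135, +2.0).
Determinant of the coordinate differences = (-60)·135 − (-10)·95 = -7150.
∂h/∂x = [(+2.1)·135 − (+2.0)·95] / -7150 = -0.01308
∂h/∂y = [(-60)·(+2.0) − (-10)·(+2.1)] / -7150 = +0.01385
|∇h| = √(-0.01308² + 0.01385²) = 0.01905
Seepage velocity v = K·i/n = 0.37 × 0.01905 / 0.31 = 0.02274 m/day = 8.306 m/yr.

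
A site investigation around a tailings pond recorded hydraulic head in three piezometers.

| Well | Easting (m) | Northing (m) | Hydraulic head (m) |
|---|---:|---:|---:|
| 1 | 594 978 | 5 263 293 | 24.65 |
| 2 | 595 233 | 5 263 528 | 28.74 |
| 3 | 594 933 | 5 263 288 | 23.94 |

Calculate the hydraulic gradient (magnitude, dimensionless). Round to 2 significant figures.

0.016

With h = a·x + b·y + c and 1 as origin, the differences give:
  255·a + 235·b = +4.09
  (-45)·a + (-5)·b = -0.71
Eliminate b (×(-5) and ×235, subtract): 9300·a = 146.400 → a = ∂h/∂x = +0.01574
Back-substitute: b = ∂h/∂y = +0.0003226.
|∇h| = √(0.01574² + 0.0003226²) = 0.01574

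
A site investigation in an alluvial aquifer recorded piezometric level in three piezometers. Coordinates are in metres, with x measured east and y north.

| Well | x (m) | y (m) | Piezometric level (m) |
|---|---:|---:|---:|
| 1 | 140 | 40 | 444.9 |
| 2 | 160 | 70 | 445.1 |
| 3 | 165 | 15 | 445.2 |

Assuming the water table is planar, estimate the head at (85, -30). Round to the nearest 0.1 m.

With h = a·x + b·y + c and 1 as origin, the differences give:
  20·a + 30·b = +0.2
  25·a + (-25)·b = +0.3
Eliminate b (×(-25) and ×30, subtract): -1250·a = -14.00 → a = ∂h/∂x = +0.01120
Back-substitute: b = ∂h/∂y = -0.0008000.
h(85, -30) = 444.9 + (+0.01120)·(-55) + (-0.0008000)·(-70) = 444.9 -0.616 +0.056 = 444.340 m.

444.3 m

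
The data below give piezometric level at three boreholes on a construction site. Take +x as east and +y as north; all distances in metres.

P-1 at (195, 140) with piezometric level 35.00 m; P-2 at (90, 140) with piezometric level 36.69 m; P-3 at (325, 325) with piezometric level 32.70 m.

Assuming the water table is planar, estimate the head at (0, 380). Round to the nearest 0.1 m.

37.9 m

Differences from P-1: to P-2 (Δx, Δy, Δh) = (-105, 0, +1.69); to P-3 = (130, 185, -2.30).
Determinant of the coordinate differences = (-105)·185 − 130·0 = -19425.
∂h/∂x = [(+1.69)·185 − (-2.30)·0] / -19425 = -0.01610
∂h/∂y = [(-105)·(-2.30) − 130·(+1.69)] / -19425 = -0.001122
h(0, 380) = 35.00 + (-0.01610)·(-195) + (-0.001122)·(240) = 35.00 +3.139 -0.269 = 37.869 m.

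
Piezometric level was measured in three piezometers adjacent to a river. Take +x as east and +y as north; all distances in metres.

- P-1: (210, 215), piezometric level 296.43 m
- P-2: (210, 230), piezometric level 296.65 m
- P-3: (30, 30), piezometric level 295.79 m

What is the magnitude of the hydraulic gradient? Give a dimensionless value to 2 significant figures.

Differences from P-1: to P-2 (Δx, Δy, Δh) = (0, 15, +0.22); to P-3 = (-180, -185, -0.64).
Solve a·Δx + b·Δy = Δh: det = 0·(-185) − (-180)·15 = 2700.
∂h/∂x = [(+0.22)·(-185) − (-0.64)·15] / 2700 = -0.01152
∂h/∂y = [0·(-0.64) − (-180)·(+0.22)] / 2700 = +0.01467
|∇h| = √(-0.01152² + 0.01467²) = 0.01865

0.019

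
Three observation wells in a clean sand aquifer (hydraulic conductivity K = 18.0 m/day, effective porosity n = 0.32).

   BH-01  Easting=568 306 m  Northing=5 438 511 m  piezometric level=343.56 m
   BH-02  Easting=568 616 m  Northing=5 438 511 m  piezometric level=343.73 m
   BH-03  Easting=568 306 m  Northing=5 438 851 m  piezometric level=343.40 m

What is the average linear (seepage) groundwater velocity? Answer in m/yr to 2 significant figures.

∂h/∂x = (343.73 − 343.56) / (568616 − 568306) = +0.0005484
∂h/∂y = (343.40 − 343.56) / (5438851 − 5438511) = -0.0004706
|∇h| = √(0.0005484² + -0.0004706²) = 0.0007226
Seepage velocity v = K·i/n = 18.0 × 0.0007226 / 0.32 = 0.04065 m/day = 14.85 m/yr.

15 m/yr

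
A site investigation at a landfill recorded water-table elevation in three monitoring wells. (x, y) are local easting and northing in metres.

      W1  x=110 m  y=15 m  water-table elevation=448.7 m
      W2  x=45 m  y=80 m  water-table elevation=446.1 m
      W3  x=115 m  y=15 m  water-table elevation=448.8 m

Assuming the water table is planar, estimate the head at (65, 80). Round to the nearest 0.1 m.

446.5 m

Taking W1 as reference: W2−W1 = (-65, 65, -2.6); W3−W1 = (5, 0, +0.1).
Determinant of the coordinate differences = (-65)·0 − 5·65 = -325.
∂h/∂x = [(-2.6)·0 − (+0.1)·65] / -325 = +0.02000
∂h/∂y = [(-65)·(+0.1) − 5·(-2.6)] / -325 = -0.02000
h(65, 80) = 448.7 + (+0.02000)·(-45) + (-0.02000)·(65) = 448.7 -0.900 -1.300 = 446.500 m.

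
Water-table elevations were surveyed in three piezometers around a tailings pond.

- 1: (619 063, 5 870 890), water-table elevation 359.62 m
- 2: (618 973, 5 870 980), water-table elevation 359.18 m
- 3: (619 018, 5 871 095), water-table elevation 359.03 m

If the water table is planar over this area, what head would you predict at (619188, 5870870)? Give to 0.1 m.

Three-point gradient (reference 1): Δ to 2 = (-90, 90, -0.44), Δ to 3 = (-45, 205, -0.59).
∂h/∂x = +0.002576, ∂h/∂y = -0.002313 (det = -14400).
h(619188, 5870870) = 359.62 + (+0.002576)·(125) + (-0.002313)·(-20) = 359.62 +0.322 +0.046 = 359.988 m.

360.0 m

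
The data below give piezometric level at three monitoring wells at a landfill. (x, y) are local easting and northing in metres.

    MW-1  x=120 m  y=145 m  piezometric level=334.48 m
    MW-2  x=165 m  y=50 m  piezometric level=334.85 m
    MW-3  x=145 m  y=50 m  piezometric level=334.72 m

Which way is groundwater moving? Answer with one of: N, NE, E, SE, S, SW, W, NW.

W

Taking MW-1 as reference: MW-2−MW-1 = (45, -95, +0.37); MW-3−MW-1 = (25, -95, +0.24).
Solve a·Δx + b·Δy = Δh: det = 45·(-95) − 25·(-95) = -1900.
∂h/∂x = [(+0.37)·(-95) − (+0.24)·(-95)] / -1900 = +0.006500
∂h/∂y = [45·(+0.24) − 25·(+0.37)] / -1900 = -0.0008158
Flow = −∇h = (-0.006500 east, +0.0008158 north), which points west.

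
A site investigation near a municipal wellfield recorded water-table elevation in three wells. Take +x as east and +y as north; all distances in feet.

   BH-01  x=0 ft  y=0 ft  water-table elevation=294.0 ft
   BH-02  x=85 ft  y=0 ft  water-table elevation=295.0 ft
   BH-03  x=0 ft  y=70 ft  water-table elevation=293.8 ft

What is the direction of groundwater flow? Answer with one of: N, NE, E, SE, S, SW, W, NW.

W

∂h/∂x = (295.0 − 294.0) / (85 − 0) = +0.01176
∂h/∂y = (293.8 − 294.0) / (70 − 0) = -0.002857
Flow = −∇h = (-0.01176 east, +0.002857 north), which points west.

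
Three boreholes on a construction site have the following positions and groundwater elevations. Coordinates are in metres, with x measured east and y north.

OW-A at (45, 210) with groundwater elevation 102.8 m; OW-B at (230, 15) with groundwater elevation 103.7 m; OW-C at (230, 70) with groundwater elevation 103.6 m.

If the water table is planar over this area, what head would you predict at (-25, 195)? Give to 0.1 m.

Taking OW-A as reference: OW-B−OW-A = (185, -195, +0.9); OW-C−OW-A = (185, -140, +0.8).
Solve a·Δx + b·Δy = Δh: det = 185·(-140) − 185·(-195) = 10175.
∂h/∂x = [(+0.9)·(-140) − (+0.8)·(-195)] / 10175 = +0.002948
∂h/∂y = [185·(+0.8) − 185·(+0.9)] / 10175 = -0.001818
h(-25, 195) = 102.8 + (+0.002948)·(-70) + (-0.001818)·(-15) = 102.8 -0.206 +0.027 = 102.621 m.

102.6 m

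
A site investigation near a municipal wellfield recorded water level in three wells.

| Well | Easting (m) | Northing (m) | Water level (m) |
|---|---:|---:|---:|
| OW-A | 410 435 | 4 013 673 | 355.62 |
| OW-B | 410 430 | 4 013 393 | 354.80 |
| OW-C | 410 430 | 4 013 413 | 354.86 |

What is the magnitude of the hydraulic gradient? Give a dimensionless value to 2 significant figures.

0.0050

Differences from OW-A: to OW-B (Δx, Δy, Δh) = (-5, -280, -0.82); to OW-C = (-5, -260, -0.76).
Determinant of the coordinate differences = (-5)·(-260) − (-5)·(-280) = -100.
∂h/∂x = [(-0.82)·(-260) − (-0.76)·(-280)] / -100 = -0.004000
∂h/∂y = [(-5)·(-0.76) − (-5)·(-0.82)] / -100 = +0.003000
|∇h| = √(-0.004000² + 0.003000²) = 0.005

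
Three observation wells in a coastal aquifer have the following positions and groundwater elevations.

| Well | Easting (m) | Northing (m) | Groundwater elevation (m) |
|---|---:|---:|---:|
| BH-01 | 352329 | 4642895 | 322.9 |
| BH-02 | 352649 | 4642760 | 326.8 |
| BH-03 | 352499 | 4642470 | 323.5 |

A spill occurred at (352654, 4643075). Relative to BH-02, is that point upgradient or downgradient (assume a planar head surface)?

With h = a·x + b·y + c and BH-01 as origin, the differences give:
  320·a + (-135)·b = +3.9
  170·a + (-425)·b = +0.6
Eliminate b (×(-425) and ×(-135), subtract): -113050·a = -1576.50 → a = ∂h/∂x = +0.01395
Back-substitute: b = ∂h/∂y = +0.004166.
Head at (352654, 4643075) = 322.9 + (+0.01395)·(325) + (+0.004166)·(180) = 328.18 m.
That is higher than the 326.8 m at BH-02, so the point is upgradient.

upgradient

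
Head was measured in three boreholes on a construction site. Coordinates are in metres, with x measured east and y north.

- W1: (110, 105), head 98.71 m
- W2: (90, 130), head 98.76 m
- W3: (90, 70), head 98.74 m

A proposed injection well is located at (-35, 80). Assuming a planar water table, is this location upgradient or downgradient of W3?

upgradient

Differences from W1: to W2 (Δx, Δy, Δh) = (-20, 25, +0.05); to W3 = (-20, -35, +0.03).
Determinant of the coordinate differences = (-20)·(-35) − (-20)·25 = 1200.
∂h/∂x = [(+0.05)·(-35) − (+0.03)·25] / 1200 = -0.002083
∂h/∂y = [(-20)·(+0.03) − (-20)·(+0.05)] / 1200 = +0.0003333
Head at (-35, 80) = 98.71 + (-0.002083)·(-145) + (+0.0003333)·(-25) = 99.00 m.
That is higher than the 98.74 m at W3, so the point is upgradient.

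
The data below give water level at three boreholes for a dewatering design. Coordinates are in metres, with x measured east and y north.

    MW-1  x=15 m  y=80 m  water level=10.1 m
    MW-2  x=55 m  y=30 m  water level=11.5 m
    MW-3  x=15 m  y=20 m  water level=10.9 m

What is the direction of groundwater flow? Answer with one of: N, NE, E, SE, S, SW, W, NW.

With h = a·x + b·y + c and MW-1 as origin, the differences give:
  40·a + (-50)·b = +1.4
  0·a + (-60)·b = +0.8
Eliminate b (×(-60) and ×(-50), subtract): -2400·a = -44.00 → a = ∂h/∂x = +0.01833
Back-substitute: b = ∂h/∂y = -0.01333.
Flow = −∇h = (-0.01833 east, +0.01333 north), which points northwest.

NW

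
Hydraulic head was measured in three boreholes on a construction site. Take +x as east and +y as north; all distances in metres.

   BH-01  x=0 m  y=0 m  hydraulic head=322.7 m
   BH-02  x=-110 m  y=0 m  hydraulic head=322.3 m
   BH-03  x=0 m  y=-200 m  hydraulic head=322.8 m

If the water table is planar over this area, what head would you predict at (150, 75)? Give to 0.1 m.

∂h/∂x = (322.3 − 322.7) / (-110 − 0) = +0.003636
∂h/∂y = (322.8 − 322.7) / (-200 − 0) = -0.0005000
h(150, 75) = 322.7 + (+0.003636)·(150) + (-0.0005000)·(75) = 322.7 +0.545 -0.038 = 323.208 m.

323.2 m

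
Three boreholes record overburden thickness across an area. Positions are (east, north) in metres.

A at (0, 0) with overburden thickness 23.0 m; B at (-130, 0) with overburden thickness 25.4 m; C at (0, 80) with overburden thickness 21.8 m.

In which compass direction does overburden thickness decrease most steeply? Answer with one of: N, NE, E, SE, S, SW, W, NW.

NE

∂d/∂x = (25.4 − 23.0) / (-130 − 0) = -0.01846
∂d/∂y = (21.8 − 23.0) / (80 − 0) = -0.01500
Steepest decrease is along −∇f = (+0.01846 E, +0.01500 N) → northeast.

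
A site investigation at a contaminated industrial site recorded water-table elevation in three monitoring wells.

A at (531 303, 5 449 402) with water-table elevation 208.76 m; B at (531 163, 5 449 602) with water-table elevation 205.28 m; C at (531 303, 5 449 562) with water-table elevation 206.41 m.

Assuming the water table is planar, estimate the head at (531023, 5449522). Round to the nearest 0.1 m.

205.9 m

With h = a·x + b·y + c and A as origin, the differences give:
  (-140)·a + 200·b = -3.48
  0·a + 160·b = -2.35
Eliminate b (×160 and ×200, subtract): -22400·a = -86.800 → a = ∂h/∂x = +0.003875
Back-substitute: b = ∂h/∂y = -0.01469.
h(531023, 5449522) = 208.76 + (+0.003875)·(-280) + (-0.01469)·(120) = 208.76 -1.085 -1.762 = 205.913 m.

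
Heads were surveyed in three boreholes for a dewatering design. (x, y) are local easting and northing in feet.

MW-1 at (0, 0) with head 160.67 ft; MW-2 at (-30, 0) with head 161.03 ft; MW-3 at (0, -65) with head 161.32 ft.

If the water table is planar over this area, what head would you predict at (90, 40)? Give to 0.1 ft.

∂h/∂x = (161.03 − 160.67) / (-30 − 0) = -0.01200
∂h/∂y = (161.32 − 160.67) / (-65 − 0) = -0.01000
h(90, 40) = 160.67 + (-0.01200)·(90) + (-0.01000)·(40) = 160.67 -1.080 -0.400 = 159.190 ft.

159.2 ft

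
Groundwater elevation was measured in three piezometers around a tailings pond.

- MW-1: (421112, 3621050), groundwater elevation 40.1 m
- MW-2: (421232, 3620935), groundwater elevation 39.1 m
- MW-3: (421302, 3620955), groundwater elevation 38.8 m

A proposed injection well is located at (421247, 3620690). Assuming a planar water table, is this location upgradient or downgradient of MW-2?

Taking MW-1 as reference: MW-2−MW-1 = (120, -115, -1.0); MW-3−MW-1 = (190, -95, -1.3).
Determinant of the coordinate differences = 120·(-95) − 190·(-115) = 10450.
∂h/∂x = [(-1.0)·(-95) − (-1.3)·(-115)] / 10450 = -0.005215
∂h/∂y = [120·(-1.3) − 190·(-1.0)] / 10450 = +0.003254
Head at (421247, 3620690) = 40.1 + (-0.005215)·(135) + (+0.003254)·(-360) = 38.22 m.
That is lower than the 39.1 m at MW-2, so the point is downgradient.

downgradient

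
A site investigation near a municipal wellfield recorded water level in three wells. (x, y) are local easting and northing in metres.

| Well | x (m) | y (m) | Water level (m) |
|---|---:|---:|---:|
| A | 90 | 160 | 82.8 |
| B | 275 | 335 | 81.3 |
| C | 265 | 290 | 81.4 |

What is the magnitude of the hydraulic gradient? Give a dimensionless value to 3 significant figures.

Taking A as reference: B−A = (185, 175, -1.5); C−A = (175, 130, -1.4).
Determinant of the coordinate differences = 185·130 − 175·175 = -6575.
∂h/∂x = [(-1.5)·130 − (-1.4)·175] / -6575 = -0.007605
∂h/∂y = [185·(-1.4) − 175·(-1.5)] / -6575 = -0.0005323
|∇h| = √(-0.007605² + -0.0005323²) = 0.007624

0.00762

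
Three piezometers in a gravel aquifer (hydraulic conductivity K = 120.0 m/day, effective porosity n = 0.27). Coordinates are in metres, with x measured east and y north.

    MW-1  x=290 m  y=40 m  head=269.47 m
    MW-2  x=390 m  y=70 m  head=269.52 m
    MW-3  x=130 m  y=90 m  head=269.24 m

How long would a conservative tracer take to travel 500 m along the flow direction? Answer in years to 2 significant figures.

1.7 years

Taking MW-1 as reference: MW-2−MW-1 = (100, 30, +0.05); MW-3−MW-1 = (-160, 50, -0.23).
Determinant of the coordinate differences = 100·50 − (-160)·30 = 9800.
∂h/∂x = [(+0.05)·50 − (-0.23)·30] / 9800 = +0.0009592
∂h/∂y = [100·(-0.23) − (-160)·(+0.05)] / 9800 = -0.001531
|∇h| = √(0.0009592² + -0.001531²) = 0.001807
Seepage velocity v = K·i/n = 120.0 × 0.001807 / 0.27 = 0.8031 m/day.
t = 500 / 0.8031 = 622.6 days = 1.7 years.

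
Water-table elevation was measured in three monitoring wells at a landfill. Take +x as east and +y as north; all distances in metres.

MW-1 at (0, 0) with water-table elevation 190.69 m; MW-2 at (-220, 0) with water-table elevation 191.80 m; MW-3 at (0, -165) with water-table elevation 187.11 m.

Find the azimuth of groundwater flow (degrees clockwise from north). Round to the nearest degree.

∂h/∂x = (191.80 − 190.69) / (-220 − 0) = -0.005045
∂h/∂y = (187.11 − 190.69) / (-165 − 0) = +0.02170
Flow direction (−∇h) has components (+0.005045 E, -0.02170 N).
Azimuth = atan2(E, N) = atan2(+0.005045, -0.02170) = 166.9° ≈ 167°.

167°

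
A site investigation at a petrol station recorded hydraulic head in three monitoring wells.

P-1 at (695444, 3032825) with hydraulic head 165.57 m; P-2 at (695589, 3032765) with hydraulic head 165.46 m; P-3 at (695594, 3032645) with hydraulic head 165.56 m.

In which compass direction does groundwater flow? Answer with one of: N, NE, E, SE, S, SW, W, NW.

NE

Taking P-1 as reference: P-2−P-1 = (145, -60, -0.11); P-3−P-1 = (150, -180, -0.01).
Solve a·Δx + b·Δy = Δh: det = 145·(-180) − 150·(-60) = -17100.
∂h/∂x = [(-0.11)·(-180) − (-0.01)·(-60)] / -17100 = -0.001123
∂h/∂y = [145·(-0.01) − 150·(-0.11)] / -17100 = -0.0008801
Flow = −∇h = (+0.001123 east, +0.0008801 north), which points northeast.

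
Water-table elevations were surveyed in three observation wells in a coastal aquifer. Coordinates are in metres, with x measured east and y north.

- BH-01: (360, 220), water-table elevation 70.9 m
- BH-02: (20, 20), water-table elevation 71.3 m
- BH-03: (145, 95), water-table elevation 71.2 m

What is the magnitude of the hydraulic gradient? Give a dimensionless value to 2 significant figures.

Taking BH-01 as reference: BH-02−BH-01 = (-340, -200, +0.4); BH-03−BH-01 = (-215, -125, +0.3).
Solve a·Δx + b·Δy = Δh: det = (-340)·(-125) − (-215)·(-200) = -500.
∂h/∂x = [(+0.4)·(-125) − (+0.3)·(-200)] / -500 = -0.02000
∂h/∂y = [(-340)·(+0.3) − (-215)·(+0.4)] / -500 = +0.03200
|∇h| = √(-0.02000² + 0.03200²) = 0.03774

0.038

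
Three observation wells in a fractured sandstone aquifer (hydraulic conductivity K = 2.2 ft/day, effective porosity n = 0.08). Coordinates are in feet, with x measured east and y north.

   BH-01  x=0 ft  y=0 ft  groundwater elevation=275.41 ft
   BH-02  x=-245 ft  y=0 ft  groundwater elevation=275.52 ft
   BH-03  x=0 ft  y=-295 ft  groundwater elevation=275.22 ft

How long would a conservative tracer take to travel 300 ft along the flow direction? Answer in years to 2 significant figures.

∂h/∂x = (275.52 − 275.41) / (-245 − 0) = -0.0004490
∂h/∂y = (275.22 − 275.41) / (-295 − 0) = +0.0006441
|∇h| = √(-0.0004490² + 0.0006441²) = 0.0007852
Seepage velocity v = K·i/n = 2.2 × 0.0007852 / 0.08 = 0.02159 ft/day.
t = 300 / 0.02159 = 1.39e+04 days = 38.1 years.

38 years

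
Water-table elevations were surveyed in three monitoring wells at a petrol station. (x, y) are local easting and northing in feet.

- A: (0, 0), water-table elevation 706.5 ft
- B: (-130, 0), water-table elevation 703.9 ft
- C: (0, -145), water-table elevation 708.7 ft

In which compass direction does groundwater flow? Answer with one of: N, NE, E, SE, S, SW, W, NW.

∂h/∂x = (703.9 − 706.5) / (-130 − 0) = +0.02000
∂h/∂y = (708.7 − 706.5) / (-145 − 0) = -0.01517
Flow = −∇h = (-0.02000 east, +0.01517 north), which points northwest.

NW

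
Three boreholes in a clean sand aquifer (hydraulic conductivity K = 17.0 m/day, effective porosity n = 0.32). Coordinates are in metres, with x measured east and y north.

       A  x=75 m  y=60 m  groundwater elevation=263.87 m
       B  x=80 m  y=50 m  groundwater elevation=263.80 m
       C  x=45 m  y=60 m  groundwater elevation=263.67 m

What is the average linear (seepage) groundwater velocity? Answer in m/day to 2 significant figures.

Taking A as reference: B−A = (5, -10, -0.07); C−A = (-30, 0, -0.20).
Solve a·Δx + b·Δy = Δh: det = 5·0 − (-30)·(-10) = -300.
∂h/∂x = [(-0.07)·0 − (-0.20)·(-10)] / -300 = +0.006667
∂h/∂y = [5·(-0.20) − (-30)·(-0.07)] / -300 = +0.01033
|∇h| = √(0.006667² + 0.01033²) = 0.01229
Seepage velocity v = K·i/n = 17.0 × 0.01229 / 0.32 = 0.6529 m/day.

0.65 m/day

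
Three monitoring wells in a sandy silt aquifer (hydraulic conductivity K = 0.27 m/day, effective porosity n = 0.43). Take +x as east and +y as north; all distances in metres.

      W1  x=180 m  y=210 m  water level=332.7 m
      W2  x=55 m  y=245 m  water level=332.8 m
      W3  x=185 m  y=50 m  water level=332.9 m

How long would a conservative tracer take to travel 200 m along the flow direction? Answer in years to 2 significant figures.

Differences from W1: to W2 (Δx, Δy, Δh) = (-125, 35, +0.1); to W3 = (5, -160, +0.2).
Solve a·Δx + b·Δy = Δh: det = (-125)·(-160) − 5·35 = 19825.
∂h/∂x = [(+0.1)·(-160) − (+0.2)·35] / 19825 = -0.001160
∂h/∂y = [(-125)·(+0.2) − 5·(+0.1)] / 19825 = -0.001286
|∇h| = √(-0.001160² + -0.001286²) = 0.001732
Seepage velocity v = K·i/n = 0.27 × 0.001732 / 0.43 = 0.001088 m/day.
t = 200 / 0.001088 = 1.838e+05 days = 503 years.

500 years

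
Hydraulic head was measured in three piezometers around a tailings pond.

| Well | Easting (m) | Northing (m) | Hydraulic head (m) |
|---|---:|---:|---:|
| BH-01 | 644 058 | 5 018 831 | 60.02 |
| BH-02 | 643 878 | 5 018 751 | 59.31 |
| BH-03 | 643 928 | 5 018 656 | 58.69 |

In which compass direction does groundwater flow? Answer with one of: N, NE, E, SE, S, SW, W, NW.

Three-point gradient (reference BH-01): Δ to BH-02 = (-180, -80, -0.71), Δ to BH-03 = (-130, -175, -1.33).
∂h/∂x = +0.0008460, ∂h/∂y = +0.006972 (det = 21100).
Flow = −∇h = (-0.0008460 east, -0.006972 north), which points south.

S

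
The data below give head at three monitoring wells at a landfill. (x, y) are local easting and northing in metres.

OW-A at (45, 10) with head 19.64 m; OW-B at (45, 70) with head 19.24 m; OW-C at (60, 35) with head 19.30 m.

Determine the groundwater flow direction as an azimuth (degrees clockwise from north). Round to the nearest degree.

Three-point gradient (reference OW-A): Δ to OW-B = (0, 60, -0.40), Δ to OW-C = (15, 25, -0.34).
∂h/∂x = -0.01156, ∂h/∂y = -0.006667 (det = -900).
Flow direction (−∇h) has components (+0.01156 E, +0.006667 N).
Azimuth = atan2(E, N) = atan2(+0.01156, +0.006667) = 60.0° ≈ 060°.

060°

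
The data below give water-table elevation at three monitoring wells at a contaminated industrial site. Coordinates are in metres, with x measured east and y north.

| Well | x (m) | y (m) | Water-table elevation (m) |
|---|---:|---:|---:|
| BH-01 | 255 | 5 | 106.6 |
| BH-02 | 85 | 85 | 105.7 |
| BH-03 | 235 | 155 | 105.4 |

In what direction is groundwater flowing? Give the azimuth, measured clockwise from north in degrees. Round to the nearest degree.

Taking BH-01 as reference: BH-02−BH-01 = (-170, 80, -0.9); BH-03−BH-01 = (-20, 150, -1.2).
Solve a·Δx + b·Δy = Δh: det = (-170)·150 − (-20)·80 = -23900.
∂h/∂x = [(-0.9)·150 − (-1.2)·80] / -23900 = +0.001632
∂h/∂y = [(-170)·(-1.2) − (-20)·(-0.9)] / -23900 = -0.007782
Flow direction (−∇h) has components (-0.001632 E, +0.007782 N).
Azimuth = atan2(E, N) = atan2(-0.001632, +0.007782) = 348.2° ≈ 348°.

348°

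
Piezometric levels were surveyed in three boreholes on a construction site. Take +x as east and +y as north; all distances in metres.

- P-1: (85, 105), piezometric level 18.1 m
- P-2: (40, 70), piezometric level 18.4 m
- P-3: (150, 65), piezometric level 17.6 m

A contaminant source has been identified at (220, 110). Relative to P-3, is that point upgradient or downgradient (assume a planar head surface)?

Differences from P-1: to P-2 (Δx, Δy, Δh) = (-45, -35, +0.3); to P-3 = (65, -40, -0.5).
Solve a·Δx + b·Δy = Δh: det = (-45)·(-40) − 65·(-35) = 4075.
∂h/∂x = [(+0.3)·(-40) − (-0.5)·(-35)] / 4075 = -0.007239
∂h/∂y = [(-45)·(-0.5) − 65·(+0.3)] / 4075 = +0.0007362
Head at (220, 110) = 18.1 + (-0.007239)·(135) + (+0.0007362)·(5) = 17.13 m.
That is lower than the 17.6 m at P-3, so the point is downgradient.

downgradient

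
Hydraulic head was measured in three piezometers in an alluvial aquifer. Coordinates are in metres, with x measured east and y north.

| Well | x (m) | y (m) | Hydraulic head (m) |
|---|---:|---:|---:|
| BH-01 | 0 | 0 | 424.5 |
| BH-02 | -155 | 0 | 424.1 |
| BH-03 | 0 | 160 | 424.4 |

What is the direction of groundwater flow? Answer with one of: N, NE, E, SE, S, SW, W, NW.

∂h/∂x = (424.1 − 424.5) / (-155 − 0) = +0.002581
∂h/∂y = (424.4 − 424.5) / (160 − 0) = -0.0006250
Flow = −∇h = (-0.002581 east, +0.0006250 north), which points west.

W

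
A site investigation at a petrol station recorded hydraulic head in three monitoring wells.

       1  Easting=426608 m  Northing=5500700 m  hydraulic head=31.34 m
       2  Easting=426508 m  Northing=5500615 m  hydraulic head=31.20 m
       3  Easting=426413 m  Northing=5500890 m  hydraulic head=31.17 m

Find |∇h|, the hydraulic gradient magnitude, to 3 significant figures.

0.00119

Taking 1 as reference: 2−1 = (-100, -85, -0.14); 3−1 = (-195, 190, -0.17).
Determinant of the coordinate differences = (-100)·190 − (-195)·(-85) = -35575.
∂h/∂x = [(-0.14)·190 − (-0.17)·(-85)] / -35575 = +0.001154
∂h/∂y = [(-100)·(-0.17) − (-195)·(-0.14)] / -35575 = +0.0002895
|∇h| = √(0.001154² + 0.0002895²) = 0.00119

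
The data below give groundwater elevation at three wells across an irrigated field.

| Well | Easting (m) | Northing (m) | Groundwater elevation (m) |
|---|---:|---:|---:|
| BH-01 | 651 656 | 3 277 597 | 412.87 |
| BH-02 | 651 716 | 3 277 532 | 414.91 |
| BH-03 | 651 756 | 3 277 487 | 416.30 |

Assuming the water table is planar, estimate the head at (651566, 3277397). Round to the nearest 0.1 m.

415.2 m

Differences from BH-01: to BH-02 (Δx, Δy, Δh) = (60, -65, +2.04); to BH-03 = (100, -110, +3.43).
Determinant of the coordinate differences = 60·(-110) − 100·(-65) = -100.
∂h/∂x = [(+2.04)·(-110) − (+3.43)·(-65)] / -100 = +0.01450
∂h/∂y = [60·(+3.43) − 100·(+2.04)] / -100 = -0.01800
h(651566, 3277397) = 412.87 + (+0.01450)·(-90) + (-0.01800)·(-200) = 412.87 -1.305 +3.600 = 415.165 m.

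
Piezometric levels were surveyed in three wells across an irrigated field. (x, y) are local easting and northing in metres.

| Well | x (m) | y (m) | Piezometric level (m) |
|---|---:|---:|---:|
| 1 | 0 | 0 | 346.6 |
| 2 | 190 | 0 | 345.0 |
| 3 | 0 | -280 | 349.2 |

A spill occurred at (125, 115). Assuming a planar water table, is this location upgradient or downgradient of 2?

downgradient

∂h/∂x = (345.0 − 346.6) / (190 − 0) = -0.008421
∂h/∂y = (349.2 − 346.6) / (-280 − 0) = -0.009286
Head at (125, 115) = 346.6 + (-0.008421)·(125) + (-0.009286)·(115) = 344.48 m.
That is lower than the 345.0 m at 2, so the point is downgradient.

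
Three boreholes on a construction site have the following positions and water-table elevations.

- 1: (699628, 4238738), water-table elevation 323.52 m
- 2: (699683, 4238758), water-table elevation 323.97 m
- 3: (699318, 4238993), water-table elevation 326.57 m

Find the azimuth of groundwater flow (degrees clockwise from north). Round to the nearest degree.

Differences from 1: to 2 (Δx, Δy, Δh) = (55, 20, +0.45); to 3 = (-310, 255, +3.05).
Solve a·Δx + b·Δy = Δh: det = 55·255 − (-310)·20 = 20225.
∂h/∂x = [(+0.45)·255 − (+3.05)·20] / 20225 = +0.002658
∂h/∂y = [55·(+3.05) − (-310)·(+0.45)] / 20225 = +0.01519
Flow direction (−∇h) has components (-0.002658 E, -0.01519 N).
Azimuth = atan2(E, N) = atan2(-0.002658, -0.01519) = 189.9° ≈ 190°.

190°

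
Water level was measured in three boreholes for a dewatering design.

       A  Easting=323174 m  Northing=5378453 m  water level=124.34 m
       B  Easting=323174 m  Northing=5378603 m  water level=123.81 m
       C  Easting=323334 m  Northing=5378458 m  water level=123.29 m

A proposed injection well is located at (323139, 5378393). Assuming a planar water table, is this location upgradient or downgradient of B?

upgradient

With h = a·x + b·y + c and A as origin, the differences give:
  0·a + 150·b = -0.53
  160·a + 5·b = -1.05
Eliminate b (×5 and ×150, subtract): -24000·a = 154.850 → a = ∂h/∂x = -0.006452
Back-substitute: b = ∂h/∂y = -0.003533.
Head at (323139, 5378393) = 124.34 + (-0.006452)·(-35) + (-0.003533)·(-60) = 124.78 m.
That is higher than the 123.81 m at B, so the point is upgradient.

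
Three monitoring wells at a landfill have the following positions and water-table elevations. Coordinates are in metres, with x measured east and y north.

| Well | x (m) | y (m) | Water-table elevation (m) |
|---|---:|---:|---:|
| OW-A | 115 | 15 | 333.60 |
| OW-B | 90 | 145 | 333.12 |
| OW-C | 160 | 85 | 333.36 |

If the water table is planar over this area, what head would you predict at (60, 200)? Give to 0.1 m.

With h = a·x + b·y + c and OW-A as origin, the differences give:
  (-25)·a + 130·b = -0.48
  45·a + 70·b = -0.24
Eliminate b (×70 and ×130, subtract): -7600·a = -2.400 → a = ∂h/∂x = +0.0003158
Back-substitute: b = ∂h/∂y = -0.003632.
h(60, 200) = 333.60 + (+0.0003158)·(-55) + (-0.003632)·(185) = 333.60 -0.017 -0.672 = 332.911 m.

332.9 m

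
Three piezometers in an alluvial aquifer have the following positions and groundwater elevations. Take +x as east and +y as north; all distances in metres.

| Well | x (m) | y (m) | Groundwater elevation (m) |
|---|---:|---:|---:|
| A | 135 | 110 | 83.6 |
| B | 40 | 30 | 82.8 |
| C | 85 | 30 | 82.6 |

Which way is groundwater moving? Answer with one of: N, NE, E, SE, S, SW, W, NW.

With h = a·x + b·y + c and A as origin, the differences give:
  (-95)·a + (-80)·b = -0.8
  (-50)·a + (-80)·b = -1.0
Eliminate b (×(-80) and ×(-80), subtract): 3600·a = -16.00 → a = ∂h/∂x = -0.004444
Back-substitute: b = ∂h/∂y = +0.01528.
Flow = −∇h = (+0.004444 east, -0.01528 north), which points south.

S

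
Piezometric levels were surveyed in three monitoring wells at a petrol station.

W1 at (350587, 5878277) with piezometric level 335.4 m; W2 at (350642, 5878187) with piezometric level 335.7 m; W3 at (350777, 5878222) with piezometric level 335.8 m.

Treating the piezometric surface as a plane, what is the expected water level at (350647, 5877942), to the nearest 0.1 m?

Differences from W1: to W2 (Δx, Δy, Δh) = (55, -90, +0.3); to W3 = (190, -55, +0.4).
Solve a·Δx + b·Δy = Δh: det = 55·(-55) − 190·(-90) = 14075.
∂h/∂x = [(+0.3)·(-55) − (+0.4)·(-90)] / 14075 = +0.001385
∂h/∂y = [55·(+0.4) − 190·(+0.3)] / 14075 = -0.002487
h(350647, 5877942) = 335.4 + (+0.001385)·(60) + (-0.002487)·(-335) = 335.4 +0.083 +0.833 = 336.316 m.

336.3 m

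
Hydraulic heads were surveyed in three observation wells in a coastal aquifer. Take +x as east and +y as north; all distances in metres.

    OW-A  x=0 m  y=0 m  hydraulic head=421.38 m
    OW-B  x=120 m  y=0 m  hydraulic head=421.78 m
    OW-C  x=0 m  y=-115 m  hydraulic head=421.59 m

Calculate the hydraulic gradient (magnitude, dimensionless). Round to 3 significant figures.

∂h/∂x = (421.78 − 421.38) / (120 − 0) = +0.003333
∂h/∂y = (421.59 − 421.38) / (-115 − 0) = -0.001826
|∇h| = √(0.003333² + -0.001826²) = 0.0038

0.00380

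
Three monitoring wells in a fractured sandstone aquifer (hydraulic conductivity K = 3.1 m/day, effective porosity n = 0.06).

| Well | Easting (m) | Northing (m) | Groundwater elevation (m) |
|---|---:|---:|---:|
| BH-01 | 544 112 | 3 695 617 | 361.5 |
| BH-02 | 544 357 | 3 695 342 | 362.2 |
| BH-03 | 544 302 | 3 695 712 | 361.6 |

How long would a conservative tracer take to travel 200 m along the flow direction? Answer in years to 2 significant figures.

With h = a·x + b·y + c and BH-01 as origin, the differences give:
  245·a + (-275)·b = +0.7
  190·a + 95·b = +0.1
Eliminate b (×95 and ×(-275), subtract): 75525·a = 94.00 → a = ∂h/∂x = +0.001245
Back-substitute: b = ∂h/∂y = -0.001437.
|∇h| = √(0.001245² + -0.001437²) = 0.001901
Seepage velocity v = K·i/n = 3.1 × 0.001901 / 0.06 = 0.09822 m/day.
t = 200 / 0.09822 = 2036 days = 5.57 years.

5.6 years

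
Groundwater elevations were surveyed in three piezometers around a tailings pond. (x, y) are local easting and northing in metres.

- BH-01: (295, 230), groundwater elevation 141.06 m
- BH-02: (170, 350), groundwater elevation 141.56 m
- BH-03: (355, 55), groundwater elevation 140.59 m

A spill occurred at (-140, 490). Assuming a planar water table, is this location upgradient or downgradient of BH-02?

With h = a·x + b·y + c and BH-01 as origin, the differences give:
  (-125)·a + 120·b = +0.50
  60·a + (-175)·b = -0.47
Eliminate b (×(-175) and ×120, subtract): 14675·a = -31.100 → a = ∂h/∂x = -0.002119
Back-substitute: b = ∂h/∂y = +0.001959.
Head at (-140, 490) = 141.06 + (-0.002119)·(-435) + (+0.001959)·(260) = 142.49 m.
That is higher than the 141.56 m at BH-02, so the point is upgradient.

upgradient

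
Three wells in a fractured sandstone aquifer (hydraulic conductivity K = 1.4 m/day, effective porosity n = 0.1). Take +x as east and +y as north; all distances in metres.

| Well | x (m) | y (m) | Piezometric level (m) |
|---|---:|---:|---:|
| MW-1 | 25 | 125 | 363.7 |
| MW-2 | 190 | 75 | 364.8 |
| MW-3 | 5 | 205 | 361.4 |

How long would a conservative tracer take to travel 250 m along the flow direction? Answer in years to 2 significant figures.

1.7 years

Taking MW-1 as reference: MW-2−MW-1 = (165, -50, +1.1); MW-3−MW-1 = (-20, 80, -2.3).
Solve a·Δx + b·Δy = Δh: det = 165·80 − (-20)·(-50) = 12200.
∂h/∂x = [(+1.1)·80 − (-2.3)·(-50)] / 12200 = -0.002213
∂h/∂y = [165·(-2.3) − (-20)·(+1.1)] / 12200 = -0.02930
|∇h| = √(-0.002213² + -0.02930²) = 0.02938
Seepage velocity v = K·i/n = 1.4 × 0.02938 / 0.1 = 0.4113 m/day.
t = 250 / 0.4113 = 607.8 days = 1.66 years.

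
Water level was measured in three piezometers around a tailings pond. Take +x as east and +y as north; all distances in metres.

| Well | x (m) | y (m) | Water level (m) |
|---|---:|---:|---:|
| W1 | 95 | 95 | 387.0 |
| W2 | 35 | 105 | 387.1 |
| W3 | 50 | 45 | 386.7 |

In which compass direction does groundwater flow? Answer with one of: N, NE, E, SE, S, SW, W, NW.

With h = a·x + b·y + c and W1 as origin, the differences give:
  (-60)·a + 10·b = +0.1
  (-45)·a + (-50)·b = -0.3
Eliminate b (×(-50) and ×10, subtract): 3450·a = -2.00 → a = ∂h/∂x = -0.0005797
Back-substitute: b = ∂h/∂y = +0.006522.
Flow = −∇h = (+0.0005797 east, -0.006522 north), which points south.

S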